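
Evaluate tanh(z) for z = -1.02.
-0.7699

tanh(-1.02) = (e^(-1.02) - e^(1.02))/(e^(-1.02) + e^(1.02)) = -0.7699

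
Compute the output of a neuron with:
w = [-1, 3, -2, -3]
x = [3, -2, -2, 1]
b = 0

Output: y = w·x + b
y = -8

y = (-1)(3) + (3)(-2) + (-2)(-2) + (-3)(1) + 0 = -8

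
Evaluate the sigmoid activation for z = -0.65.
0.343

sigmoid(-0.65) = 1/(1 + e^(0.65)) = 1/(1 + 1.916) = 0.343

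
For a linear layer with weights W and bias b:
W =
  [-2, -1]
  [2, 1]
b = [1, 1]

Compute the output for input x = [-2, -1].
y = [6, -4]

Wx = [-2×-2 + -1×-1, 2×-2 + 1×-1]
   = [5, -5]
y = Wx + b = [5 + 1, -5 + 1] = [6, -4]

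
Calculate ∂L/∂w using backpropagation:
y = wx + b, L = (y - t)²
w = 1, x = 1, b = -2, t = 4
∂L/∂w = -10

y = wx + b = (1)(1) + -2 = -1
∂L/∂y = 2(y - t) = 2(-1 - 4) = -10
∂y/∂w = x = 1
∂L/∂w = ∂L/∂y · ∂y/∂w = -10 × 1 = -10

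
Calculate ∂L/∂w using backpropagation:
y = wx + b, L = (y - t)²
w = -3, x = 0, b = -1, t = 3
∂L/∂w = 0

y = wx + b = (-3)(0) + -1 = -1
∂L/∂y = 2(y - t) = 2(-1 - 3) = -8
∂y/∂w = x = 0
∂L/∂w = ∂L/∂y · ∂y/∂w = -8 × 0 = 0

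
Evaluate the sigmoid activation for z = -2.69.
0.06357

sigmoid(-2.69) = 1/(1 + e^(2.69)) = 1/(1 + 14.73) = 0.06357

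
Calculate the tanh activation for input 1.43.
0.8917

tanh(1.43) = (e^(1.43) - e^(-1.43))/(e^(1.43) + e^(-1.43)) = 0.8917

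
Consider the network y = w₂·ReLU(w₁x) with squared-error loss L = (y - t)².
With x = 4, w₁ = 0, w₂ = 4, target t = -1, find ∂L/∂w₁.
∂L/∂w₁ = 0

Forward pass:
z = w₁x = 0×4 = 0
h = ReLU(0) = 0
y = w₂h = 4×0 = 0

Backward pass:
∂L/∂y = 2(y - t) = 2(0 - -1) = 2
∂y/∂h = w₂ = 4
∂h/∂z = 0 (ReLU derivative)
∂z/∂w₁ = x = 4

∂L/∂w₁ = 2 × 4 × 0 × 4 = 0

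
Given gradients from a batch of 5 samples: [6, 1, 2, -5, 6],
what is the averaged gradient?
Average gradient = 2

Average = (1/5)(6 + 1 + 2 + -5 + 6) = 10/5 = 2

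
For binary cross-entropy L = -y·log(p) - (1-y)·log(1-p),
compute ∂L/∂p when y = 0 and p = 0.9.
∂L/∂p = 10

∂L/∂p = -y/p + (1-y)/(1-p) = 0 + 1/0.1 = 10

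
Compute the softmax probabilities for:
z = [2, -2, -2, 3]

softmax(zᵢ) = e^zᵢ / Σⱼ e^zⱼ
p = [0.2663, 0.0049, 0.0049, 0.7239]

exp(z) = [7.389, 0.1353, 0.1353, 20.09]
Sum = 27.75
p = [0.2663, 0.0049, 0.0049, 0.7239]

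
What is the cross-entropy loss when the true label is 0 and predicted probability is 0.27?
L = 0.3147

L = -0·log(0.27) - 1·log(0.73) = -log(0.73) = 0.3147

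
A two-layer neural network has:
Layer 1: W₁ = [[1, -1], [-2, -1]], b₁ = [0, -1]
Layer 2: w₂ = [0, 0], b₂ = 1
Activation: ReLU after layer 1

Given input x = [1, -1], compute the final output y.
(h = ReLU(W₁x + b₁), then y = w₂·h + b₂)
y = 1

Layer 1 pre-activation: z₁ = [2, -2]
After ReLU: h = [2, 0]
Layer 2 output: y = 0×2 + 0×0 + 1 = 1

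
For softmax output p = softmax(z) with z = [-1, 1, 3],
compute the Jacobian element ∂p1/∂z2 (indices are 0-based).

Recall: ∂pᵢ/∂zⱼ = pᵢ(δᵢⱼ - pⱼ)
∂p1/∂z2 = -0.1017

p = softmax(z) = [0.01588, 0.1173, 0.8668]
p1 = 0.1173, p2 = 0.8668

∂p1/∂z2 = -p1 × p2 = -0.1173 × 0.8668 = -0.1017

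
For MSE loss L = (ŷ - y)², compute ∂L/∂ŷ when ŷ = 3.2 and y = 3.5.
∂L/∂ŷ = -0.6

∂L/∂ŷ = 2(ŷ - y) = 2(3.2 - 3.5) = 2(-0.3) = -0.6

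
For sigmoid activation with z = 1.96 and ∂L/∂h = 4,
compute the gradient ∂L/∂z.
∂L/∂z = 0.4329

σ(1.96) = 0.8765
σ'(1.96) = σ(1.96)(1 - σ(1.96)) = 0.8765 × 0.1235 = 0.1082
∂L/∂z = ∂L/∂h · σ'(z) = 4 × 0.1082 = 0.4329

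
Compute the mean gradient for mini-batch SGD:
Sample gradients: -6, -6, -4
Average gradient = -5.333

Average = (1/3)(-6 + -6 + -4) = -16/3 = -5.333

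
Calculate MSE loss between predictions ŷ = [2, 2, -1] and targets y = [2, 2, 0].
MSE = 0.3333

MSE = (1/3)((2-2)² + (2-2)² + (-1-0)²) = (1/3)(0 + 0 + 1) = 0.3333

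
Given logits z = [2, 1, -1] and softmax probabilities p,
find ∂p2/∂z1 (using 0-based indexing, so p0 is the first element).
∂p2/∂z1 = -0.009113

p = softmax(z) = [0.7054, 0.2595, 0.03512]
p2 = 0.03512, p1 = 0.2595

∂p2/∂z1 = -p2 × p1 = -0.03512 × 0.2595 = -0.009113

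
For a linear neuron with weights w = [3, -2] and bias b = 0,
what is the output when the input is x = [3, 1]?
y = 7

y = (3)(3) + (-2)(1) + 0 = 7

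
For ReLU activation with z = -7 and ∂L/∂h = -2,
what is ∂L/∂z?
∂L/∂z = 0

h = ReLU(-7) = 0
Since z < 0: ∂h/∂z = 0
∂L/∂z = ∂L/∂h · ∂h/∂z = -2 × 0 = 0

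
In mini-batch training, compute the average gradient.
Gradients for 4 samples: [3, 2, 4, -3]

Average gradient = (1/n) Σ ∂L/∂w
Average gradient = 1.5

Average = (1/4)(3 + 2 + 4 + -3) = 6/4 = 1.5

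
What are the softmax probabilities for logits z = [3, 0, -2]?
p = [0.9465, 0.0471, 0.0064]

exp(z) = [20.09, 1, 0.1353]
Sum = 21.22
p = [0.9465, 0.0471, 0.0064]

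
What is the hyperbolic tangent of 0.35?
0.3364

tanh(0.35) = (e^(0.35) - e^(-0.35))/(e^(0.35) + e^(-0.35)) = 0.3364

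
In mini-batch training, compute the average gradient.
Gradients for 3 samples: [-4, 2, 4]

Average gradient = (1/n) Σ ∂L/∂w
Average gradient = 0.6667

Average = (1/3)(-4 + 2 + 4) = 2/3 = 0.6667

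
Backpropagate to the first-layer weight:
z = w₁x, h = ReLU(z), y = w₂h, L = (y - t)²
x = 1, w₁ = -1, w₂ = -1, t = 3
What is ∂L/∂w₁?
∂L/∂w₁ = 0

Forward pass:
z = w₁x = -1×1 = -1
h = ReLU(-1) = 0
y = w₂h = -1×0 = 0

Backward pass:
∂L/∂y = 2(y - t) = 2(0 - 3) = -6
∂y/∂h = w₂ = -1
∂h/∂z = 0 (ReLU derivative)
∂z/∂w₁ = x = 1

∂L/∂w₁ = -6 × -1 × 0 × 1 = 0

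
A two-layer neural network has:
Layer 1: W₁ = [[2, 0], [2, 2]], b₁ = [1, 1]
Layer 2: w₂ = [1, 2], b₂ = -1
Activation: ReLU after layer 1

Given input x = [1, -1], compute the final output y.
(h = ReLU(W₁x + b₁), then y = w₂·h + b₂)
y = 4

Layer 1 pre-activation: z₁ = [3, 1]
After ReLU: h = [3, 1]
Layer 2 output: y = 1×3 + 2×1 + -1 = 4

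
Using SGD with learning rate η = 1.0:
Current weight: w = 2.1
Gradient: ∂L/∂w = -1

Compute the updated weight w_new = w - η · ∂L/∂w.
w_new = 3.1

w_new = w - η·∂L/∂w = 2.1 - 1.0×(-1) = 2.1 - (-1) = 3.1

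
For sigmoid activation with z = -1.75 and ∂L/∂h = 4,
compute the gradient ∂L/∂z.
∂L/∂z = 0.5045

σ(-1.75) = 0.148
σ'(-1.75) = σ(-1.75)(1 - σ(-1.75)) = 0.148 × 0.852 = 0.1261
∂L/∂z = ∂L/∂h · σ'(z) = 4 × 0.1261 = 0.5045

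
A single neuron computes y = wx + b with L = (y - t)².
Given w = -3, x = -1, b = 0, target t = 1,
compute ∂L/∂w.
∂L/∂w = -4

y = wx + b = (-3)(-1) + 0 = 3
∂L/∂y = 2(y - t) = 2(3 - 1) = 4
∂y/∂w = x = -1
∂L/∂w = ∂L/∂y · ∂y/∂w = 4 × -1 = -4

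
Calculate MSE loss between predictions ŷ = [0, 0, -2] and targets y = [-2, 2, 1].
MSE = 5.667

MSE = (1/3)((0--2)² + (0-2)² + (-2-1)²) = (1/3)(4 + 4 + 9) = 5.667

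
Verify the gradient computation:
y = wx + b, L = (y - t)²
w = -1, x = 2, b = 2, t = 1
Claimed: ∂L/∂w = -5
Incorrect

y = (-1)(2) + 2 = 0
∂L/∂y = 2(y - t) = 2(0 - 1) = -2
∂y/∂w = x = 2
∂L/∂w = -2 × 2 = -4

Claimed value: -5
Incorrect: The correct gradient is -4.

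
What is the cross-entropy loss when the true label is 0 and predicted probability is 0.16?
L = 0.1744

L = -0·log(0.16) - 1·log(0.84) = -log(0.84) = 0.1744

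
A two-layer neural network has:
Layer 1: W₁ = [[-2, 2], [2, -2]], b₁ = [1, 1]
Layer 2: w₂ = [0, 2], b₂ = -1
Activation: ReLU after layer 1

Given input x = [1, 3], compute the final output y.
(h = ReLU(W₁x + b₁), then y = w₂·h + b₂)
y = -1

Layer 1 pre-activation: z₁ = [5, -3]
After ReLU: h = [5, 0]
Layer 2 output: y = 0×5 + 2×0 + -1 = -1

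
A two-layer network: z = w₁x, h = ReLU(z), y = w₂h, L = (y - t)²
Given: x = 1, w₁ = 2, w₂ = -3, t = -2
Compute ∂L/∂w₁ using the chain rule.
∂L/∂w₁ = 24

Forward pass:
z = w₁x = 2×1 = 2
h = ReLU(2) = 2
y = w₂h = -3×2 = -6

Backward pass:
∂L/∂y = 2(y - t) = 2(-6 - -2) = -8
∂y/∂h = w₂ = -3
∂h/∂z = 1 (ReLU derivative)
∂z/∂w₁ = x = 1

∂L/∂w₁ = -8 × -3 × 1 × 1 = 24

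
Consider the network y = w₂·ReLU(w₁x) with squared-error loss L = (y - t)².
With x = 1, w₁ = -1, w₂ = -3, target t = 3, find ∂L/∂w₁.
∂L/∂w₁ = 0

Forward pass:
z = w₁x = -1×1 = -1
h = ReLU(-1) = 0
y = w₂h = -3×0 = 0

Backward pass:
∂L/∂y = 2(y - t) = 2(0 - 3) = -6
∂y/∂h = w₂ = -3
∂h/∂z = 0 (ReLU derivative)
∂z/∂w₁ = x = 1

∂L/∂w₁ = -6 × -3 × 0 × 1 = 0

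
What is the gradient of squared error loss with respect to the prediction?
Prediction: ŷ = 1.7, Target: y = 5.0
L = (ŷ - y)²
∂L/∂ŷ = -6.6

∂L/∂ŷ = 2(ŷ - y) = 2(1.7 - 5.0) = 2(-3.3) = -6.6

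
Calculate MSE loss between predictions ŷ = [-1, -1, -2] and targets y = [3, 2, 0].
MSE = 9.667

MSE = (1/3)((-1-3)² + (-1-2)² + (-2-0)²) = (1/3)(16 + 9 + 4) = 9.667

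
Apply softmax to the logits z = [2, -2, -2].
p = [0.9647, 0.0177, 0.0177]

exp(z) = [7.389, 0.1353, 0.1353]
Sum = 7.66
p = [0.9647, 0.0177, 0.0177]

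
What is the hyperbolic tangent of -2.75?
-0.9919

tanh(-2.75) = (e^(-2.75) - e^(2.75))/(e^(-2.75) + e^(2.75)) = -0.9919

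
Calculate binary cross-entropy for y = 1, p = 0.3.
L = 1.204

L = -1·log(0.3) - 0·log(0.7) = -log(0.3) = 1.204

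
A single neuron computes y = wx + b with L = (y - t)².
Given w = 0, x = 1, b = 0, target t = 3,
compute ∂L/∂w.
∂L/∂w = -6

y = wx + b = (0)(1) + 0 = 0
∂L/∂y = 2(y - t) = 2(0 - 3) = -6
∂y/∂w = x = 1
∂L/∂w = ∂L/∂y · ∂y/∂w = -6 × 1 = -6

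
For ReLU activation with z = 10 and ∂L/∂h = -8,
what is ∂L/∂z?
∂L/∂z = -8

h = ReLU(10) = 10
Since z > 0: ∂h/∂z = 1
∂L/∂z = ∂L/∂h · ∂h/∂z = -8 × 1 = -8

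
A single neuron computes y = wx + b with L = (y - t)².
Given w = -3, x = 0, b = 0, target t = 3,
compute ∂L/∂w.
∂L/∂w = 0

y = wx + b = (-3)(0) + 0 = 0
∂L/∂y = 2(y - t) = 2(0 - 3) = -6
∂y/∂w = x = 0
∂L/∂w = ∂L/∂y · ∂y/∂w = -6 × 0 = 0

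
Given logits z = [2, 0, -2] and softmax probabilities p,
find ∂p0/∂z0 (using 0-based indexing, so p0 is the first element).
∂p0/∂z0 = 0.1154

p = softmax(z) = [0.8668, 0.1173, 0.01588]
p0 = 0.8668

∂p0/∂z0 = p0(1 - p0) = 0.8668 × (1 - 0.8668) = 0.1154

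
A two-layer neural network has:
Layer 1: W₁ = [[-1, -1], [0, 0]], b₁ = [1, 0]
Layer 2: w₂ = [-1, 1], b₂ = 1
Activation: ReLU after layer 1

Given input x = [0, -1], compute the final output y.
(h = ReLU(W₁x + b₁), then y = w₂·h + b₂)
y = -1

Layer 1 pre-activation: z₁ = [2, 0]
After ReLU: h = [2, 0]
Layer 2 output: y = -1×2 + 1×0 + 1 = -1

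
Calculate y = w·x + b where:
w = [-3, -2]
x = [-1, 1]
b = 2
y = 3

y = (-3)(-1) + (-2)(1) + 2 = 3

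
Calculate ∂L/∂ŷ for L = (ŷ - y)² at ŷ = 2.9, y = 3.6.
∂L/∂ŷ = -1.4

∂L/∂ŷ = 2(ŷ - y) = 2(2.9 - 3.6) = 2(-0.7) = -1.4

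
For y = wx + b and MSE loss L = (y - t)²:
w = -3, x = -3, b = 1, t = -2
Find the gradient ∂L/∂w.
∂L/∂w = -72

y = wx + b = (-3)(-3) + 1 = 10
∂L/∂y = 2(y - t) = 2(10 - -2) = 24
∂y/∂w = x = -3
∂L/∂w = ∂L/∂y · ∂y/∂w = 24 × -3 = -72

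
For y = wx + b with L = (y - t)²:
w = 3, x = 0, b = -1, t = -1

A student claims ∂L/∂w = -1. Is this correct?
Incorrect

y = (3)(0) + -1 = -1
∂L/∂y = 2(y - t) = 2(-1 - -1) = 0
∂y/∂w = x = 0
∂L/∂w = 0 × 0 = 0

Claimed value: -1
Incorrect: The correct gradient is 0.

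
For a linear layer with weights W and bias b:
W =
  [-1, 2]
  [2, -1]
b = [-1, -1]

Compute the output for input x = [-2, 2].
y = [5, -7]

Wx = [-1×-2 + 2×2, 2×-2 + -1×2]
   = [6, -6]
y = Wx + b = [6 + -1, -6 + -1] = [5, -7]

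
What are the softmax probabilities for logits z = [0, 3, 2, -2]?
p = [0.035, 0.702, 0.2583, 0.0047]

exp(z) = [1, 20.09, 7.389, 0.1353]
Sum = 28.61
p = [0.035, 0.702, 0.2583, 0.0047]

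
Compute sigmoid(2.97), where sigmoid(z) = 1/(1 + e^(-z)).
0.9512

sigmoid(2.97) = 1/(1 + e^(-2.97)) = 1/(1 + 0.0513) = 0.9512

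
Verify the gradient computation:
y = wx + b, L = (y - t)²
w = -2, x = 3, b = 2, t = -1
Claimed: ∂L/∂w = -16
Incorrect

y = (-2)(3) + 2 = -4
∂L/∂y = 2(y - t) = 2(-4 - -1) = -6
∂y/∂w = x = 3
∂L/∂w = -6 × 3 = -18

Claimed value: -16
Incorrect: The correct gradient is -18.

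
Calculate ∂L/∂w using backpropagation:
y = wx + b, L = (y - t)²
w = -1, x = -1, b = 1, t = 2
∂L/∂w = 0

y = wx + b = (-1)(-1) + 1 = 2
∂L/∂y = 2(y - t) = 2(2 - 2) = 0
∂y/∂w = x = -1
∂L/∂w = ∂L/∂y · ∂y/∂w = 0 × -1 = 0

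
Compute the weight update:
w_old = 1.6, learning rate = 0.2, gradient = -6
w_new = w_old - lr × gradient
w_new = 2.8

w_new = w - η·∂L/∂w = 1.6 - 0.2×(-6) = 1.6 - (-1.2) = 2.8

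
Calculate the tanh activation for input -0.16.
-0.1586

tanh(-0.16) = (e^(-0.16) - e^(0.16))/(e^(-0.16) + e^(0.16)) = -0.1586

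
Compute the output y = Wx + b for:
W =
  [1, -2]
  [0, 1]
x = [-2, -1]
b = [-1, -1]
y = [-1, -2]

Wx = [1×-2 + -2×-1, 0×-2 + 1×-1]
   = [0, -1]
y = Wx + b = [0 + -1, -1 + -1] = [-1, -2]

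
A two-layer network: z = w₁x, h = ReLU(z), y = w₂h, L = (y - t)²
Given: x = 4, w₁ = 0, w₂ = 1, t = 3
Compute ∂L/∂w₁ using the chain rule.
∂L/∂w₁ = 0

Forward pass:
z = w₁x = 0×4 = 0
h = ReLU(0) = 0
y = w₂h = 1×0 = 0

Backward pass:
∂L/∂y = 2(y - t) = 2(0 - 3) = -6
∂y/∂h = w₂ = 1
∂h/∂z = 0 (ReLU derivative)
∂z/∂w₁ = x = 4

∂L/∂w₁ = -6 × 1 × 0 × 4 = 0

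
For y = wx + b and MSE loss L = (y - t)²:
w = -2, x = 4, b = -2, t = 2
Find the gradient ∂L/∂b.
∂L/∂b = -24

y = wx + b = (-2)(4) + -2 = -10
∂L/∂y = 2(y - t) = 2(-10 - 2) = -24
∂y/∂b = 1
∂L/∂b = ∂L/∂y · ∂y/∂b = -24 × 1 = -24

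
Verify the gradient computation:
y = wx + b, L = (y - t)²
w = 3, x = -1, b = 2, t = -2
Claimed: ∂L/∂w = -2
Correct

y = (3)(-1) + 2 = -1
∂L/∂y = 2(y - t) = 2(-1 - -2) = 2
∂y/∂w = x = -1
∂L/∂w = 2 × -1 = -2

Claimed value: -2
Correct: The correct gradient is -2.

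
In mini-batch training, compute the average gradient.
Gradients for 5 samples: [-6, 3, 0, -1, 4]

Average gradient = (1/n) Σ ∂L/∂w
Average gradient = 0

Average = (1/5)(-6 + 3 + 0 + -1 + 4) = 0/5 = 0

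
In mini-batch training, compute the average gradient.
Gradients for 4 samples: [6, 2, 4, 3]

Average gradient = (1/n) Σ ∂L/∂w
Average gradient = 3.75

Average = (1/4)(6 + 2 + 4 + 3) = 15/4 = 3.75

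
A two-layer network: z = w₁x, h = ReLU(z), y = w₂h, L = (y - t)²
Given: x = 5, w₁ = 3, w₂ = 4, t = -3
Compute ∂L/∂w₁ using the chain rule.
∂L/∂w₁ = 2520

Forward pass:
z = w₁x = 3×5 = 15
h = ReLU(15) = 15
y = w₂h = 4×15 = 60

Backward pass:
∂L/∂y = 2(y - t) = 2(60 - -3) = 126
∂y/∂h = w₂ = 4
∂h/∂z = 1 (ReLU derivative)
∂z/∂w₁ = x = 5

∂L/∂w₁ = 126 × 4 × 1 × 5 = 2520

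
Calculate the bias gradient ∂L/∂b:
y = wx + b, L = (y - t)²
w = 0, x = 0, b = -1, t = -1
∂L/∂b = 0

y = wx + b = (0)(0) + -1 = -1
∂L/∂y = 2(y - t) = 2(-1 - -1) = 0
∂y/∂b = 1
∂L/∂b = ∂L/∂y · ∂y/∂b = 0 × 1 = 0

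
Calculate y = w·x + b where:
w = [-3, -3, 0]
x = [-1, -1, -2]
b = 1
y = 7

y = (-3)(-1) + (-3)(-1) + (0)(-2) + 1 = 7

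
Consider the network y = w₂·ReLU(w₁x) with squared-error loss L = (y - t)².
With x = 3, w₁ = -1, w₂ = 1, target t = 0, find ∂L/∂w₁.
∂L/∂w₁ = 0

Forward pass:
z = w₁x = -1×3 = -3
h = ReLU(-3) = 0
y = w₂h = 1×0 = 0

Backward pass:
∂L/∂y = 2(y - t) = 2(0 - 0) = 0
∂y/∂h = w₂ = 1
∂h/∂z = 0 (ReLU derivative)
∂z/∂w₁ = x = 3

∂L/∂w₁ = 0 × 1 × 0 × 3 = 0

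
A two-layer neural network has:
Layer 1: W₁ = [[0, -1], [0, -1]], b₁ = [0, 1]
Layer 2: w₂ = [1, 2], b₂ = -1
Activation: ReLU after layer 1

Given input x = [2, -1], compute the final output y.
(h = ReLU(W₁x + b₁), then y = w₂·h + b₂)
y = 4

Layer 1 pre-activation: z₁ = [1, 2]
After ReLU: h = [1, 2]
Layer 2 output: y = 1×1 + 2×2 + -1 = 4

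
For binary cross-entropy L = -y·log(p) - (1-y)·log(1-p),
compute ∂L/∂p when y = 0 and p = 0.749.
∂L/∂p = 3.984

∂L/∂p = -y/p + (1-y)/(1-p) = 0 + 1/0.251 = 3.984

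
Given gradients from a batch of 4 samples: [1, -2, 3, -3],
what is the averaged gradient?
Average gradient = -0.25

Average = (1/4)(1 + -2 + 3 + -3) = -1/4 = -0.25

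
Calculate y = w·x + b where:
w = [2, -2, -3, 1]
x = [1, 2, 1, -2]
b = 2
y = -5

y = (2)(1) + (-2)(2) + (-3)(1) + (1)(-2) + 2 = -5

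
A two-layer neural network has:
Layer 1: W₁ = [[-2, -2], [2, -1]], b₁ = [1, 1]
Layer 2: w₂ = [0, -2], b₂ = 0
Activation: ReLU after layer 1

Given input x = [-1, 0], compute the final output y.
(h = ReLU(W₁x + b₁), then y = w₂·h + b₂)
y = 0

Layer 1 pre-activation: z₁ = [3, -1]
After ReLU: h = [3, 0]
Layer 2 output: y = 0×3 + -2×0 + 0 = 0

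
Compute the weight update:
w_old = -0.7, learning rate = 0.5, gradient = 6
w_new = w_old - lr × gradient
w_new = -3.7

w_new = w - η·∂L/∂w = -0.7 - 0.5×(6) = -0.7 - (3) = -3.7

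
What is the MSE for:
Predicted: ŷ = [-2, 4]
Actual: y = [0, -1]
MSE = 14.5

MSE = (1/2)((-2-0)² + (4--1)²) = (1/2)(4 + 25) = 14.5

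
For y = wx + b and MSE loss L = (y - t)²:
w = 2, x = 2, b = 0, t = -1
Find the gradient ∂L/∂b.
∂L/∂b = 10

y = wx + b = (2)(2) + 0 = 4
∂L/∂y = 2(y - t) = 2(4 - -1) = 10
∂y/∂b = 1
∂L/∂b = ∂L/∂y · ∂y/∂b = 10 × 1 = 10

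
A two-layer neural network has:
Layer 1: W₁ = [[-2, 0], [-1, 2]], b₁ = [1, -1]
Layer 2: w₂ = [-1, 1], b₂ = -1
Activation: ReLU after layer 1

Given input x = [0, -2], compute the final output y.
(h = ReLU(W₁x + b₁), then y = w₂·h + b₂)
y = -2

Layer 1 pre-activation: z₁ = [1, -5]
After ReLU: h = [1, 0]
Layer 2 output: y = -1×1 + 1×0 + -1 = -2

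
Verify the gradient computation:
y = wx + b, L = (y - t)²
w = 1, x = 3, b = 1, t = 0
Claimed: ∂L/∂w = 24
Correct

y = (1)(3) + 1 = 4
∂L/∂y = 2(y - t) = 2(4 - 0) = 8
∂y/∂w = x = 3
∂L/∂w = 8 × 3 = 24

Claimed value: 24
Correct: The correct gradient is 24.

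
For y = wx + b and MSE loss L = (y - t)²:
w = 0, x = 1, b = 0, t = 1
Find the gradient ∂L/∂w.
∂L/∂w = -2

y = wx + b = (0)(1) + 0 = 0
∂L/∂y = 2(y - t) = 2(0 - 1) = -2
∂y/∂w = x = 1
∂L/∂w = ∂L/∂y · ∂y/∂w = -2 × 1 = -2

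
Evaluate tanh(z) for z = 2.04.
0.9667

tanh(2.04) = (e^(2.04) - e^(-2.04))/(e^(2.04) + e^(-2.04)) = 0.9667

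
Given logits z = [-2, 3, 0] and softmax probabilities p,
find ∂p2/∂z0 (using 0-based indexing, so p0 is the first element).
∂p2/∂z0 = -0.0003005

p = softmax(z) = [0.006377, 0.9465, 0.04712]
p2 = 0.04712, p0 = 0.006377

∂p2/∂z0 = -p2 × p0 = -0.04712 × 0.006377 = -0.0003005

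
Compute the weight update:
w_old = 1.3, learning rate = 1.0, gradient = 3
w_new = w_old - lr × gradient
w_new = -1.7

w_new = w - η·∂L/∂w = 1.3 - 1.0×(3) = 1.3 - (3) = -1.7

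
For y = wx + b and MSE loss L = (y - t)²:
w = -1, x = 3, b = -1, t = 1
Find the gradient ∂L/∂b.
∂L/∂b = -10

y = wx + b = (-1)(3) + -1 = -4
∂L/∂y = 2(y - t) = 2(-4 - 1) = -10
∂y/∂b = 1
∂L/∂b = ∂L/∂y · ∂y/∂b = -10 × 1 = -10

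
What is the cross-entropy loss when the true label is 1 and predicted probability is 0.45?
L = 0.7985

L = -1·log(0.45) - 0·log(0.55) = -log(0.45) = 0.7985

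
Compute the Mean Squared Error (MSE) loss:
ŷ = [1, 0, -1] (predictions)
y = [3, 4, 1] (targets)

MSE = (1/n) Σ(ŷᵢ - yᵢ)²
MSE = 8

MSE = (1/3)((1-3)² + (0-4)² + (-1-1)²) = (1/3)(4 + 16 + 4) = 8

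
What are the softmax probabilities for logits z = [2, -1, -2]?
p = [0.9362, 0.0466, 0.0171]

exp(z) = [7.389, 0.3679, 0.1353]
Sum = 7.892
p = [0.9362, 0.0466, 0.0171]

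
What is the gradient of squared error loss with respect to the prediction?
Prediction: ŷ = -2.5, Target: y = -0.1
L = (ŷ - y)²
∂L/∂ŷ = -4.8

∂L/∂ŷ = 2(ŷ - y) = 2(-2.5 - -0.1) = 2(-2.4) = -4.8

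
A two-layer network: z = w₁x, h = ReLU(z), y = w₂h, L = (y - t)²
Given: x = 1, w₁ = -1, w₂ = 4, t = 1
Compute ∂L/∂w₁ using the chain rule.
∂L/∂w₁ = 0

Forward pass:
z = w₁x = -1×1 = -1
h = ReLU(-1) = 0
y = w₂h = 4×0 = 0

Backward pass:
∂L/∂y = 2(y - t) = 2(0 - 1) = -2
∂y/∂h = w₂ = 4
∂h/∂z = 0 (ReLU derivative)
∂z/∂w₁ = x = 1

∂L/∂w₁ = -2 × 4 × 0 × 1 = 0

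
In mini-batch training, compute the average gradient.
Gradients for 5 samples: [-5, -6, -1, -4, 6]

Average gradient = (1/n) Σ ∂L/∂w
Average gradient = -2

Average = (1/5)(-5 + -6 + -1 + -4 + 6) = -10/5 = -2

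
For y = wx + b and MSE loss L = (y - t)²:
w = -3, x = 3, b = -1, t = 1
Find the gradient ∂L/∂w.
∂L/∂w = -66

y = wx + b = (-3)(3) + -1 = -10
∂L/∂y = 2(y - t) = 2(-10 - 1) = -22
∂y/∂w = x = 3
∂L/∂w = ∂L/∂y · ∂y/∂w = -22 × 3 = -66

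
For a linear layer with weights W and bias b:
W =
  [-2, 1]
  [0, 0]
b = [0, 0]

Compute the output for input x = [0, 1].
y = [1, 0]

Wx = [-2×0 + 1×1, 0×0 + 0×1]
   = [1, 0]
y = Wx + b = [1 + 0, 0 + 0] = [1, 0]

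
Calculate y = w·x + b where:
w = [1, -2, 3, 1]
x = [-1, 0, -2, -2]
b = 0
y = -9

y = (1)(-1) + (-2)(0) + (3)(-2) + (1)(-2) + 0 = -9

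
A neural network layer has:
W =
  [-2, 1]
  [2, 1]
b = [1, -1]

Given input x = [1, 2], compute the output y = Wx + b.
y = [1, 3]

Wx = [-2×1 + 1×2, 2×1 + 1×2]
   = [0, 4]
y = Wx + b = [0 + 1, 4 + -1] = [1, 3]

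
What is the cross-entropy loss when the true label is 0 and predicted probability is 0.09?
L = 0.09431

L = -0·log(0.09) - 1·log(0.91) = -log(0.91) = 0.09431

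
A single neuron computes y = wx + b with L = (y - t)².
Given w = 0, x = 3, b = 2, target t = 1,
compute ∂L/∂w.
∂L/∂w = 6

y = wx + b = (0)(3) + 2 = 2
∂L/∂y = 2(y - t) = 2(2 - 1) = 2
∂y/∂w = x = 3
∂L/∂w = ∂L/∂y · ∂y/∂w = 2 × 3 = 6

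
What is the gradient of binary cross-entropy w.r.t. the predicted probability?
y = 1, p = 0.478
∂L/∂p = -2.092

∂L/∂p = -y/p + (1-y)/(1-p) = -1/0.478 + 0 = -2.092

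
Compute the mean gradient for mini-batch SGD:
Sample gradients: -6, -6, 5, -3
Average gradient = -2.5

Average = (1/4)(-6 + -6 + 5 + -3) = -10/4 = -2.5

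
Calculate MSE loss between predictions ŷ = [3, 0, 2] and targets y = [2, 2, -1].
MSE = 4.667

MSE = (1/3)((3-2)² + (0-2)² + (2--1)²) = (1/3)(1 + 4 + 9) = 4.667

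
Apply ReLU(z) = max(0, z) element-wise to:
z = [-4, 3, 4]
h = [0, 3, 4]

ReLU applied element-wise: max(0,-4)=0, max(0,3)=3, max(0,4)=4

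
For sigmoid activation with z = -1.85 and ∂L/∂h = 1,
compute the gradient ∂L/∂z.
∂L/∂z = 0.1174

σ(-1.85) = 0.1359
σ'(-1.85) = σ(-1.85)(1 - σ(-1.85)) = 0.1359 × 0.8641 = 0.1174
∂L/∂z = ∂L/∂h · σ'(z) = 1 × 0.1174 = 0.1174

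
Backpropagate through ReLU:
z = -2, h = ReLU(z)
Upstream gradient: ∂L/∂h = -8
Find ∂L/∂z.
∂L/∂z = 0

h = ReLU(-2) = 0
Since z < 0: ∂h/∂z = 0
∂L/∂z = ∂L/∂h · ∂h/∂z = -8 × 0 = 0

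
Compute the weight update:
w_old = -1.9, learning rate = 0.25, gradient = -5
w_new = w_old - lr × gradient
w_new = -0.65

w_new = w - η·∂L/∂w = -1.9 - 0.25×(-5) = -1.9 - (-1.25) = -0.65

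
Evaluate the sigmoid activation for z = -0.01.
0.4975

sigmoid(-0.01) = 1/(1 + e^(0.01)) = 1/(1 + 1.01) = 0.4975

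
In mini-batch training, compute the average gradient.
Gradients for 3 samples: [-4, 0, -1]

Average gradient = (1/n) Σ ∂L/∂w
Average gradient = -1.667

Average = (1/3)(-4 + 0 + -1) = -5/3 = -1.667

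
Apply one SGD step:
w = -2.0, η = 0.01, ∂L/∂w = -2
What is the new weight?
w_new = -1.98

w_new = w - η·∂L/∂w = -2.0 - 0.01×(-2) = -2.0 - (-0.02) = -1.98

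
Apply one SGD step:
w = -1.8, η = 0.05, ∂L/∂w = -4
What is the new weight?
w_new = -1.6

w_new = w - η·∂L/∂w = -1.8 - 0.05×(-4) = -1.8 - (-0.2) = -1.6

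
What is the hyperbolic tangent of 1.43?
0.8917

tanh(1.43) = (e^(1.43) - e^(-1.43))/(e^(1.43) + e^(-1.43)) = 0.8917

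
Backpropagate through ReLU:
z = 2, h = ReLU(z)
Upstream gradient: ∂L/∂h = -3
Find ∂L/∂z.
∂L/∂z = -3

h = ReLU(2) = 2
Since z > 0: ∂h/∂z = 1
∂L/∂z = ∂L/∂h · ∂h/∂z = -3 × 1 = -3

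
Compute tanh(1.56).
0.9154

tanh(1.56) = (e^(1.56) - e^(-1.56))/(e^(1.56) + e^(-1.56)) = 0.9154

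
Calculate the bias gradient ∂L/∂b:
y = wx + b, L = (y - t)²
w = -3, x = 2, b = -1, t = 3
∂L/∂b = -20

y = wx + b = (-3)(2) + -1 = -7
∂L/∂y = 2(y - t) = 2(-7 - 3) = -20
∂y/∂b = 1
∂L/∂b = ∂L/∂y · ∂y/∂b = -20 × 1 = -20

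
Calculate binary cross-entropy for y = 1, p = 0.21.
L = 1.561

L = -1·log(0.21) - 0·log(0.79) = -log(0.21) = 1.561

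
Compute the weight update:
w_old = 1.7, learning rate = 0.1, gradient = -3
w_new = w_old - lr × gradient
w_new = 2

w_new = w - η·∂L/∂w = 1.7 - 0.1×(-3) = 1.7 - (-0.3) = 2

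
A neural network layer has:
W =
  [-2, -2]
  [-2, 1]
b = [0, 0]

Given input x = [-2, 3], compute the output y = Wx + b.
y = [-2, 7]

Wx = [-2×-2 + -2×3, -2×-2 + 1×3]
   = [-2, 7]
y = Wx + b = [-2 + 0, 7 + 0] = [-2, 7]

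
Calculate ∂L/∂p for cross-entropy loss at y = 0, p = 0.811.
∂L/∂p = 5.291

∂L/∂p = -y/p + (1-y)/(1-p) = 0 + 1/0.189 = 5.291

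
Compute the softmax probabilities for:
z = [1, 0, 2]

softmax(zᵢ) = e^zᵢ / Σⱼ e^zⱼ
p = [0.2447, 0.09, 0.6652]

exp(z) = [2.718, 1, 7.389]
Sum = 11.11
p = [0.2447, 0.09, 0.6652]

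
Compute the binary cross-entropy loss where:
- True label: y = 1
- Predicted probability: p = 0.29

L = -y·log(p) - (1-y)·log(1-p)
L = 1.238

L = -1·log(0.29) - 0·log(0.71) = -log(0.29) = 1.238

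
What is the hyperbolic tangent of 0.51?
0.4699

tanh(0.51) = (e^(0.51) - e^(-0.51))/(e^(0.51) + e^(-0.51)) = 0.4699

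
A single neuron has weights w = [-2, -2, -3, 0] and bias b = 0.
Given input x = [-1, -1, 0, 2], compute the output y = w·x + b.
y = 4

y = (-2)(-1) + (-2)(-1) + (-3)(0) + (0)(2) + 0 = 4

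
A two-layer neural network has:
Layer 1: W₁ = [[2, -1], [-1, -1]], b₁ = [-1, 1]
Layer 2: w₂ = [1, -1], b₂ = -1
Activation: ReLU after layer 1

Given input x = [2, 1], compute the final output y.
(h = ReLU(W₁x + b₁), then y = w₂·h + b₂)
y = 1

Layer 1 pre-activation: z₁ = [2, -2]
After ReLU: h = [2, 0]
Layer 2 output: y = 1×2 + -1×0 + -1 = 1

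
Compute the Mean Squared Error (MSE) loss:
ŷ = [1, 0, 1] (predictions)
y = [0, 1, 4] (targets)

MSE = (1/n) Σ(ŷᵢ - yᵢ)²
MSE = 3.667

MSE = (1/3)((1-0)² + (0-1)² + (1-4)²) = (1/3)(1 + 1 + 9) = 3.667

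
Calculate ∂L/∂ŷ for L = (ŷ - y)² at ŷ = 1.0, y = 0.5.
∂L/∂ŷ = 1.0

∂L/∂ŷ = 2(ŷ - y) = 2(1.0 - 0.5) = 2(0.5) = 1.0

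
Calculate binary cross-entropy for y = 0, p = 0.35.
L = 0.4308

L = -0·log(0.35) - 1·log(0.65) = -log(0.65) = 0.4308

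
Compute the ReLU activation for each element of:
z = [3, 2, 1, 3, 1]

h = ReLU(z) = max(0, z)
h = [3, 2, 1, 3, 1]

ReLU applied element-wise: max(0,3)=3, max(0,2)=2, max(0,1)=1, max(0,3)=3, max(0,1)=1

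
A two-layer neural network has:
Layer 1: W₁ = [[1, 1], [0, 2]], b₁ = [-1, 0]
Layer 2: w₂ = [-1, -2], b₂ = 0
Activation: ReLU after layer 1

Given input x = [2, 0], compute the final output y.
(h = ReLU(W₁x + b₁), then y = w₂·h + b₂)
y = -1

Layer 1 pre-activation: z₁ = [1, 0]
After ReLU: h = [1, 0]
Layer 2 output: y = -1×1 + -2×0 + 0 = -1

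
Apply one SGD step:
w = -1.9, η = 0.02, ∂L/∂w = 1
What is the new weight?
w_new = -1.92

w_new = w - η·∂L/∂w = -1.9 - 0.02×(1) = -1.9 - (0.02) = -1.92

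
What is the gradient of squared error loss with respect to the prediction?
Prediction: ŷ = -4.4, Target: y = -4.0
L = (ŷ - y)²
∂L/∂ŷ = -0.8

∂L/∂ŷ = 2(ŷ - y) = 2(-4.4 - -4.0) = 2(-0.4) = -0.8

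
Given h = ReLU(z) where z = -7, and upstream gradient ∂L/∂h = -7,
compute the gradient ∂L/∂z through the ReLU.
∂L/∂z = 0

h = ReLU(-7) = 0
Since z < 0: ∂h/∂z = 0
∂L/∂z = ∂L/∂h · ∂h/∂z = -7 × 0 = 0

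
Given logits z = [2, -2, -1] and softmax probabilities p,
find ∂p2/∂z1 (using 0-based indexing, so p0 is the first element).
∂p2/∂z1 = -0.0007993

p = softmax(z) = [0.9362, 0.01715, 0.04661]
p2 = 0.04661, p1 = 0.01715

∂p2/∂z1 = -p2 × p1 = -0.04661 × 0.01715 = -0.0007993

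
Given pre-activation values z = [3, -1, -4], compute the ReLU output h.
h = [3, 0, 0]

ReLU applied element-wise: max(0,3)=3, max(0,-1)=0, max(0,-4)=0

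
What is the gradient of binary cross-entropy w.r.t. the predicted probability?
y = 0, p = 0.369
∂L/∂p = 1.585

∂L/∂p = -y/p + (1-y)/(1-p) = 0 + 1/0.631 = 1.585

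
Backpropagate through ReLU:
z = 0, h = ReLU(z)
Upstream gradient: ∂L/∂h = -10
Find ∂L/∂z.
∂L/∂z = 0

h = ReLU(0) = 0
At z = 0: ∂h/∂z = 0 (by convention)
∂L/∂z = ∂L/∂h · ∂h/∂z = -10 × 0 = 0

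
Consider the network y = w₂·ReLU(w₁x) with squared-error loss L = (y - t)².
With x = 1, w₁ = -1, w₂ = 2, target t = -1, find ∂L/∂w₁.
∂L/∂w₁ = 0

Forward pass:
z = w₁x = -1×1 = -1
h = ReLU(-1) = 0
y = w₂h = 2×0 = 0

Backward pass:
∂L/∂y = 2(y - t) = 2(0 - -1) = 2
∂y/∂h = w₂ = 2
∂h/∂z = 0 (ReLU derivative)
∂z/∂w₁ = x = 1

∂L/∂w₁ = 2 × 2 × 0 × 1 = 0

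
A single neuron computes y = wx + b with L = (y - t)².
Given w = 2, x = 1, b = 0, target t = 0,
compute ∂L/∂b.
∂L/∂b = 4

y = wx + b = (2)(1) + 0 = 2
∂L/∂y = 2(y - t) = 2(2 - 0) = 4
∂y/∂b = 1
∂L/∂b = ∂L/∂y · ∂y/∂b = 4 × 1 = 4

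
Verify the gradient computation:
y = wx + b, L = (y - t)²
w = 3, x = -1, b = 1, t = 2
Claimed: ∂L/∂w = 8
Correct

y = (3)(-1) + 1 = -2
∂L/∂y = 2(y - t) = 2(-2 - 2) = -8
∂y/∂w = x = -1
∂L/∂w = -8 × -1 = 8

Claimed value: 8
Correct: The correct gradient is 8.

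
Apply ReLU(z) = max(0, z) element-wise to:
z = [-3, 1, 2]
h = [0, 1, 2]

ReLU applied element-wise: max(0,-3)=0, max(0,1)=1, max(0,2)=2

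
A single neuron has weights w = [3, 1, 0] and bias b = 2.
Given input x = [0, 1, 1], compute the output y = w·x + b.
y = 3

y = (3)(0) + (1)(1) + (0)(1) + 2 = 3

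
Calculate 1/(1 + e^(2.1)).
0.1091

sigmoid(-2.1) = 1/(1 + e^(2.1)) = 1/(1 + 8.166) = 0.1091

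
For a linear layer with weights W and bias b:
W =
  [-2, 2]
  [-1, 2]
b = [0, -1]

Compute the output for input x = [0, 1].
y = [2, 1]

Wx = [-2×0 + 2×1, -1×0 + 2×1]
   = [2, 2]
y = Wx + b = [2 + 0, 2 + -1] = [2, 1]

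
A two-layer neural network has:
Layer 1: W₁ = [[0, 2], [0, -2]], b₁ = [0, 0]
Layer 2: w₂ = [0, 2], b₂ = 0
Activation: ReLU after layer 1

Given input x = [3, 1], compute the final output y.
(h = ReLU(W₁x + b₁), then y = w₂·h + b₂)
y = 0

Layer 1 pre-activation: z₁ = [2, -2]
After ReLU: h = [2, 0]
Layer 2 output: y = 0×2 + 2×0 + 0 = 0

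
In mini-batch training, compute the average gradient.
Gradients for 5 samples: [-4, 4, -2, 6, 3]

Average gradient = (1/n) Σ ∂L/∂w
Average gradient = 1.4

Average = (1/5)(-4 + 4 + -2 + 6 + 3) = 7/5 = 1.4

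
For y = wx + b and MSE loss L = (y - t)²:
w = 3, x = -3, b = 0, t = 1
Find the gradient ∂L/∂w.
∂L/∂w = 60

y = wx + b = (3)(-3) + 0 = -9
∂L/∂y = 2(y - t) = 2(-9 - 1) = -20
∂y/∂w = x = -3
∂L/∂w = ∂L/∂y · ∂y/∂w = -20 × -3 = 60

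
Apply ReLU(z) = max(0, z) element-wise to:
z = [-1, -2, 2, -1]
h = [0, 0, 2, 0]

ReLU applied element-wise: max(0,-1)=0, max(0,-2)=0, max(0,2)=2, max(0,-1)=0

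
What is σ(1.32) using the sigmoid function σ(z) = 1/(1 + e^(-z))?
0.7892

sigmoid(1.32) = 1/(1 + e^(-1.32)) = 1/(1 + 0.2671) = 0.7892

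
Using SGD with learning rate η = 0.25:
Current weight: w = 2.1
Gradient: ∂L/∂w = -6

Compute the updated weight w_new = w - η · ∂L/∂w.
w_new = 3.6

w_new = w - η·∂L/∂w = 2.1 - 0.25×(-6) = 2.1 - (-1.5) = 3.6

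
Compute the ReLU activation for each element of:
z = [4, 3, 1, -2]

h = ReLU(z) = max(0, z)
h = [4, 3, 1, 0]

ReLU applied element-wise: max(0,4)=4, max(0,3)=3, max(0,1)=1, max(0,-2)=0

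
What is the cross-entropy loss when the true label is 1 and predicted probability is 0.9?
L = 0.1054

L = -1·log(0.9) - 0·log(0.1) = -log(0.9) = 0.1054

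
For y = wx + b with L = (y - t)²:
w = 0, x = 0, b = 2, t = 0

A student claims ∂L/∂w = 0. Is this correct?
Correct

y = (0)(0) + 2 = 2
∂L/∂y = 2(y - t) = 2(2 - 0) = 4
∂y/∂w = x = 0
∂L/∂w = 4 × 0 = 0

Claimed value: 0
Correct: The correct gradient is 0.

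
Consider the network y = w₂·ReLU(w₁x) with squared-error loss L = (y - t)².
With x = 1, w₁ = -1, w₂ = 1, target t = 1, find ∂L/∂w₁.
∂L/∂w₁ = 0

Forward pass:
z = w₁x = -1×1 = -1
h = ReLU(-1) = 0
y = w₂h = 1×0 = 0

Backward pass:
∂L/∂y = 2(y - t) = 2(0 - 1) = -2
∂y/∂h = w₂ = 1
∂h/∂z = 0 (ReLU derivative)
∂z/∂w₁ = x = 1

∂L/∂w₁ = -2 × 1 × 0 × 1 = 0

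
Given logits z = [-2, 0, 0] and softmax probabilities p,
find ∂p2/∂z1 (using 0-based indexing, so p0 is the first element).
∂p2/∂z1 = -0.2193

p = softmax(z) = [0.06338, 0.4683, 0.4683]
p2 = 0.4683, p1 = 0.4683

∂p2/∂z1 = -p2 × p1 = -0.4683 × 0.4683 = -0.2193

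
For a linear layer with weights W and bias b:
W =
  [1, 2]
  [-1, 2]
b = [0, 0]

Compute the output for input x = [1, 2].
y = [5, 3]

Wx = [1×1 + 2×2, -1×1 + 2×2]
   = [5, 3]
y = Wx + b = [5 + 0, 3 + 0] = [5, 3]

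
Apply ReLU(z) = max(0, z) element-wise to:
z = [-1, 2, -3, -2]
h = [0, 2, 0, 0]

ReLU applied element-wise: max(0,-1)=0, max(0,2)=2, max(0,-3)=0, max(0,-2)=0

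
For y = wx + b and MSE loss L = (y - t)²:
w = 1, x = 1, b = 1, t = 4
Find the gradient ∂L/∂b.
∂L/∂b = -4

y = wx + b = (1)(1) + 1 = 2
∂L/∂y = 2(y - t) = 2(2 - 4) = -4
∂y/∂b = 1
∂L/∂b = ∂L/∂y · ∂y/∂b = -4 × 1 = -4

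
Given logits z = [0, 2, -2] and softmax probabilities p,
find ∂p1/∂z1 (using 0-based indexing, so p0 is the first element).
∂p1/∂z1 = 0.1154

p = softmax(z) = [0.1173, 0.8668, 0.01588]
p1 = 0.8668

∂p1/∂z1 = p1(1 - p1) = 0.8668 × (1 - 0.8668) = 0.1154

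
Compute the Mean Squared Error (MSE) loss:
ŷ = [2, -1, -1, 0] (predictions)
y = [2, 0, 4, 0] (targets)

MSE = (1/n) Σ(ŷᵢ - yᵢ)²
MSE = 6.5

MSE = (1/4)((2-2)² + (-1-0)² + (-1-4)² + (0-0)²) = (1/4)(0 + 1 + 25 + 0) = 6.5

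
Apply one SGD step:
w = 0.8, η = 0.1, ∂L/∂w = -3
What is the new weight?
w_new = 1.1

w_new = w - η·∂L/∂w = 0.8 - 0.1×(-3) = 0.8 - (-0.3) = 1.1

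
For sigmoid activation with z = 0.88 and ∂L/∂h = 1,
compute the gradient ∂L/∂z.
∂L/∂z = 0.2072

σ(0.88) = 0.7068
σ'(0.88) = σ(0.88)(1 - σ(0.88)) = 0.7068 × 0.2932 = 0.2072
∂L/∂z = ∂L/∂h · σ'(z) = 1 × 0.2072 = 0.2072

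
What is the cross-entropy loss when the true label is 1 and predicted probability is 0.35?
L = 1.05

L = -1·log(0.35) - 0·log(0.65) = -log(0.35) = 1.05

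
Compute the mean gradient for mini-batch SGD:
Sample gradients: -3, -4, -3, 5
Average gradient = -1.25

Average = (1/4)(-3 + -4 + -3 + 5) = -5/4 = -1.25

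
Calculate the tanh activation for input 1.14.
0.8144

tanh(1.14) = (e^(1.14) - e^(-1.14))/(e^(1.14) + e^(-1.14)) = 0.8144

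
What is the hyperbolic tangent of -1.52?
-0.9087

tanh(-1.52) = (e^(-1.52) - e^(1.52))/(e^(-1.52) + e^(1.52)) = -0.9087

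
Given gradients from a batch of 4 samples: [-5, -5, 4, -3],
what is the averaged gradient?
Average gradient = -2.25

Average = (1/4)(-5 + -5 + 4 + -3) = -9/4 = -2.25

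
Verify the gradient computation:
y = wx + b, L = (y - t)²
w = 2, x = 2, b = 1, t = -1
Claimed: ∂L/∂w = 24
Correct

y = (2)(2) + 1 = 5
∂L/∂y = 2(y - t) = 2(5 - -1) = 12
∂y/∂w = x = 2
∂L/∂w = 12 × 2 = 24

Claimed value: 24
Correct: The correct gradient is 24.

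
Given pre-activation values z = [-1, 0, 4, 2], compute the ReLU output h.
h = [0, 0, 4, 2]

ReLU applied element-wise: max(0,-1)=0, max(0,0)=0, max(0,4)=4, max(0,2)=2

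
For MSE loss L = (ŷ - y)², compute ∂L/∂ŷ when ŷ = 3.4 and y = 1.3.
∂L/∂ŷ = 4.2

∂L/∂ŷ = 2(ŷ - y) = 2(3.4 - 1.3) = 2(2.1) = 4.2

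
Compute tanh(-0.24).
-0.2355

tanh(-0.24) = (e^(-0.24) - e^(0.24))/(e^(-0.24) + e^(0.24)) = -0.2355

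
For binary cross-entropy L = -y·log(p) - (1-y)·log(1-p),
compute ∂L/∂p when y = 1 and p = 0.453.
∂L/∂p = -2.208

∂L/∂p = -y/p + (1-y)/(1-p) = -1/0.453 + 0 = -2.208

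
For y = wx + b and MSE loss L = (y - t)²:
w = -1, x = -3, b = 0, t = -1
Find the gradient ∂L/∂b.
∂L/∂b = 8

y = wx + b = (-1)(-3) + 0 = 3
∂L/∂y = 2(y - t) = 2(3 - -1) = 8
∂y/∂b = 1
∂L/∂b = ∂L/∂y · ∂y/∂b = 8 × 1 = 8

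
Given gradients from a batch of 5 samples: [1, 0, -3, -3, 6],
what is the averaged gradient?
Average gradient = 0.2

Average = (1/5)(1 + 0 + -3 + -3 + 6) = 1/5 = 0.2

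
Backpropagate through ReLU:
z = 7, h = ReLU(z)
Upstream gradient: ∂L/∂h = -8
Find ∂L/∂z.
∂L/∂z = -8

h = ReLU(7) = 7
Since z > 0: ∂h/∂z = 1
∂L/∂z = ∂L/∂h · ∂h/∂z = -8 × 1 = -8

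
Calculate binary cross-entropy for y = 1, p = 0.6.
L = 0.5108

L = -1·log(0.6) - 0·log(0.4) = -log(0.6) = 0.5108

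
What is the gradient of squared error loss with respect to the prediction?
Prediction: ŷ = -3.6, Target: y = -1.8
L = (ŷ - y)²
∂L/∂ŷ = -3.6

∂L/∂ŷ = 2(ŷ - y) = 2(-3.6 - -1.8) = 2(-1.8) = -3.6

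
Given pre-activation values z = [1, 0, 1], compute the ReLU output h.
h = [1, 0, 1]

ReLU applied element-wise: max(0,1)=1, max(0,0)=0, max(0,1)=1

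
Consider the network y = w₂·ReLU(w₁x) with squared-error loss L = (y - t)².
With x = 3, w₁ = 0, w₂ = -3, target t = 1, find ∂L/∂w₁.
∂L/∂w₁ = 0

Forward pass:
z = w₁x = 0×3 = 0
h = ReLU(0) = 0
y = w₂h = -3×0 = 0

Backward pass:
∂L/∂y = 2(y - t) = 2(0 - 1) = -2
∂y/∂h = w₂ = -3
∂h/∂z = 0 (ReLU derivative)
∂z/∂w₁ = x = 3

∂L/∂w₁ = -2 × -3 × 0 × 3 = 0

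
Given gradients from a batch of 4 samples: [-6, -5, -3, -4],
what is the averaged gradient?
Average gradient = -4.5

Average = (1/4)(-6 + -5 + -3 + -4) = -18/4 = -4.5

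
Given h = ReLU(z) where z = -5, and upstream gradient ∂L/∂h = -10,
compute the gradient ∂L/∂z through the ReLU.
∂L/∂z = 0

h = ReLU(-5) = 0
Since z < 0: ∂h/∂z = 0
∂L/∂z = ∂L/∂h · ∂h/∂z = -10 × 0 = 0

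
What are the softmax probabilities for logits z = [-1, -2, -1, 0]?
p = [0.1966, 0.0723, 0.1966, 0.5344]

exp(z) = [0.3679, 0.1353, 0.3679, 1]
Sum = 1.871
p = [0.1966, 0.0723, 0.1966, 0.5344]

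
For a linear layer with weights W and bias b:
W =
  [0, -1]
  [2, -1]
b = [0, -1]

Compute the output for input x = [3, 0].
y = [0, 5]

Wx = [0×3 + -1×0, 2×3 + -1×0]
   = [0, 6]
y = Wx + b = [0 + 0, 6 + -1] = [0, 5]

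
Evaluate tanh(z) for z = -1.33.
-0.8692

tanh(-1.33) = (e^(-1.33) - e^(1.33))/(e^(-1.33) + e^(1.33)) = -0.8692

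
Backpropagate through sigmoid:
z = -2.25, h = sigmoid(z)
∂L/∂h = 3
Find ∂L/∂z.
∂L/∂z = 0.2588

σ(-2.25) = 0.09535
σ'(-2.25) = σ(-2.25)(1 - σ(-2.25)) = 0.09535 × 0.9047 = 0.08626
∂L/∂z = ∂L/∂h · σ'(z) = 3 × 0.08626 = 0.2588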